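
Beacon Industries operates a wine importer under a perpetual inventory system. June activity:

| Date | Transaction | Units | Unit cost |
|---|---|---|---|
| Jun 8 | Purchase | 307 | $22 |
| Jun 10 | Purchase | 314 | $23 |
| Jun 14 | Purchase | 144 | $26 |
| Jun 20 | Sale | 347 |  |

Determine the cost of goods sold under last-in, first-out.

Jun 20, 347 sold [LIFO — newest first]: 144 @ $26 + 203 @ $23 = $8,413
Ending inventory: 307 @ $22 + 111 @ $23 = $9,307
Check: goods available $17,720 = COGS $8,413 + ending $9,307

COGS = $8,413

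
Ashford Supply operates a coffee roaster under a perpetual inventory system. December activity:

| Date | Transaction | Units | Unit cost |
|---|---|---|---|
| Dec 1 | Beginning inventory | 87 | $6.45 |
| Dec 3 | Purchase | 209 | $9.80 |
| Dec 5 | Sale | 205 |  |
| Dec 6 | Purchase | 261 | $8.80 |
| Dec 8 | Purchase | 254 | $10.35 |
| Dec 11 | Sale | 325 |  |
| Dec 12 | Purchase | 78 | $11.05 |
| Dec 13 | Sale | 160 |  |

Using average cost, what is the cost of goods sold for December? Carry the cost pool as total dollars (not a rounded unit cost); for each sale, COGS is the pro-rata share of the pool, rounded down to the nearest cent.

After Dec 1: 87 on hand, pool $561.15 (≈ $6.4500 each)
After Dec 3: 296 on hand, pool $2,609.35 (≈ $8.8154 each)
Dec 5, sell 205: 205/296 × $2,609.35 → $1,807.15
After Dec 6: 352 on hand, pool $3,099.00 (≈ $8.8040 each)
After Dec 8: 606 on hand, pool $5,727.90 (≈ $9.4520 each)
Dec 11, sell 325: 325/606 × $5,727.90 → $3,071.89
After Dec 12: 359 on hand, pool $3,517.91 (≈ $9.7992 each)
Dec 13, sell 160: 160/359 × $3,517.91 → $1,567.87
Total COGS = $1,807.15 + $3,071.89 + $1,567.87 = $6,446.91
Ending inventory (cost pool remaining) = $1,950.04

COGS = $6,446.91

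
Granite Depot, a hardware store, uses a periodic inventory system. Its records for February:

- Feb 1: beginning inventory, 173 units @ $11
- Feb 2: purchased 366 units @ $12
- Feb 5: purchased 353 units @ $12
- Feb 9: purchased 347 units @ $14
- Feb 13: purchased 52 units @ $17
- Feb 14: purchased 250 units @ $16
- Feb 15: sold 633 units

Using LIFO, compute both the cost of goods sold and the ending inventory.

COGS = $9,518; ending inventory = $10,755

Feb 15, 633 sold [LIFO — newest first]: 250 @ $16 + 52 @ $17 + 331 @ $14 = $9,518
Ending inventory: 173 @ $11 + 366 @ $12 + 353 @ $12 + 16 @ $14 = $10,755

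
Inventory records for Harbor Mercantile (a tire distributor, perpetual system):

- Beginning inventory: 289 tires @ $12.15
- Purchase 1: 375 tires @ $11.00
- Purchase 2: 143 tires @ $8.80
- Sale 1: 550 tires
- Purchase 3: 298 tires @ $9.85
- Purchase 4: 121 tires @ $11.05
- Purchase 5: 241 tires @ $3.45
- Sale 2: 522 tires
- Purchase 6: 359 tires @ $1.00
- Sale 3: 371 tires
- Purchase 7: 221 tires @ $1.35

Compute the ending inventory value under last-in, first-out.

Ending inventory = $4,662.00

Sale 1 (550) [LIFO — newest first]: 143 @ $8.80 + 375 @ $11.00 + 32 @ $12.15 = $5,772.20
Sale 2 (522) [LIFO — newest first]: 241 @ $3.45 + 121 @ $11.05 + 160 @ $9.85 = $3,744.50
Sale 3 (371) [LIFO — newest first]: 359 @ $1.00 + 12 @ $9.85 = $477.20
Total COGS = $5,772.20 + $3,744.50 + $477.20 = $9,993.90
Ending inventory: 257 @ $12.15 + 126 @ $9.85 + 221 @ $1.35 = $4,662.00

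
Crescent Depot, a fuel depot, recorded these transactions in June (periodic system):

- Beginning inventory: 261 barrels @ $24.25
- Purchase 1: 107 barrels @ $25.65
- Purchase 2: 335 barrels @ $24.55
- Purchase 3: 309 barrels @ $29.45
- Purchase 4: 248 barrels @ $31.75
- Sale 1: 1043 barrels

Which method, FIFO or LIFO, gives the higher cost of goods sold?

FIFO COGS: 261 @ $24.25 + 107 @ $25.65 + 335 @ $24.55 + 309 @ $29.45 + 31 @ $31.75 = $27,382.35
LIFO COGS: 248 @ $31.75 + 309 @ $29.45 + 335 @ $24.55 + 107 @ $25.65 + 44 @ $24.25 = $29,009.85

LIFO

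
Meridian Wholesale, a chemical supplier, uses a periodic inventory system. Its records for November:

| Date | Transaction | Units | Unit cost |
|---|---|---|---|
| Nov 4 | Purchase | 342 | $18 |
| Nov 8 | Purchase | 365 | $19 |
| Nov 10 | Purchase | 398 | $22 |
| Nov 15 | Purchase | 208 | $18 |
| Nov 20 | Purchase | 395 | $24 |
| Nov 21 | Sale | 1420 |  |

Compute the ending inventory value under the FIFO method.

Ending inventory = $6,912

Nov 21, 1420 sold [FIFO — oldest first]: 342 @ $18 + 365 @ $19 + 398 @ $22 + 208 @ $18 + 107 @ $24 = $28,159
Ending inventory: 288 @ $24 = $6,912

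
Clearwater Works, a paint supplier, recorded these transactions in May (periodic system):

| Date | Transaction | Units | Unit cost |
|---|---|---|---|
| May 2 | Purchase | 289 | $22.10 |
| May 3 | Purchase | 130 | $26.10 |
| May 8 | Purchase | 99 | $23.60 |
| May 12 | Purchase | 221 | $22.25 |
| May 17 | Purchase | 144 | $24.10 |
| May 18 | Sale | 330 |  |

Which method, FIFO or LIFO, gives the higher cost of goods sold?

FIFO COGS: 289 @ $22.10 + 41 @ $26.10 = $7,457.00
LIFO COGS: 144 @ $24.10 + 186 @ $22.25 = $7,608.90

LIFO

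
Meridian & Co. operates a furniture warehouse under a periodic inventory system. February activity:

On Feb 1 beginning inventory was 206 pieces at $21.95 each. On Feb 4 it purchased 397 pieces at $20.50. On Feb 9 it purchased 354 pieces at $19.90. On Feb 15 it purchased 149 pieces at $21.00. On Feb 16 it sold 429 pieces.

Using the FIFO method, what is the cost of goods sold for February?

Feb 16, 429 sold [FIFO — oldest first]: 206 @ $21.95 + 223 @ $20.50 = $9,093.20
Ending inventory: 174 @ $20.50 + 354 @ $19.90 + 149 @ $21.00 = $13,740.60

COGS = $9,093.20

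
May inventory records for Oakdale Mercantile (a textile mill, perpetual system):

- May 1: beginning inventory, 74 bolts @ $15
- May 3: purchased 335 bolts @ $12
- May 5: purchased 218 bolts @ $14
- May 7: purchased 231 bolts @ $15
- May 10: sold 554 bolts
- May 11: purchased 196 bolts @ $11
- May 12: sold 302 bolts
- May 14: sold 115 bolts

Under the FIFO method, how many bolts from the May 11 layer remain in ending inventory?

83

May 10, 554 sold [FIFO — oldest first]: 74 @ $15 + 335 @ $12 + 145 @ $14 = $7,160
May 12, 302 sold [FIFO — oldest first]: 73 @ $14 + 229 @ $15 = $4,457
May 14, 115 sold [FIFO — oldest first]: 2 @ $15 + 113 @ $11 = $1,273
Total COGS = $7,160 + $4,457 + $1,273 = $12,890
Ending inventory: 83 @ $11 = $913
Check: goods available $13,803 = COGS $12,890 + ending $913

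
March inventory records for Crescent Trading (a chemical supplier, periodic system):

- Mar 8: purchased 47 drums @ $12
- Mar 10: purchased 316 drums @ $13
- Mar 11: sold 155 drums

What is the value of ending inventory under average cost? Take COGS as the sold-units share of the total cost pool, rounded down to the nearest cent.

Ending inventory = $2,677.07

Mar 11, sell 155: 155/363 × $4,672.00 → $1,994.93
Ending inventory (cost pool remaining) = $2,677.07
Check: goods available $4,672.00 = COGS $1,994.93 + ending $2,677.07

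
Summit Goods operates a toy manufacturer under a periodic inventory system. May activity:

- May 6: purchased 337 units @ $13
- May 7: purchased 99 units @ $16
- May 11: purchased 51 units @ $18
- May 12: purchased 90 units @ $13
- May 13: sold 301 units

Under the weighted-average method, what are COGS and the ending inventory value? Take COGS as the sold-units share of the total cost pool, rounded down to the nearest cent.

COGS = $4,200.95; ending inventory = $3,852.05

May 13, sell 301: 301/577 × $8,053.00 → $4,200.95
Ending inventory (cost pool remaining) = $3,852.05
Check: goods available $8,053.00 = COGS $4,200.95 + ending $3,852.05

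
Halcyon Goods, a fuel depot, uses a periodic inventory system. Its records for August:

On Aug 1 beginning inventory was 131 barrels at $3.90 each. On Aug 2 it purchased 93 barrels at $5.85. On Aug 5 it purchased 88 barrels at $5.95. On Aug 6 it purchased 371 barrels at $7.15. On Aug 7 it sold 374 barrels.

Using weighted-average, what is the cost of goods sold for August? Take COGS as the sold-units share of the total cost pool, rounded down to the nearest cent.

COGS = $2,316.93

Aug 7, sell 374: 374/683 × $4,231.20 → $2,316.93
Ending inventory (cost pool remaining) = $1,914.27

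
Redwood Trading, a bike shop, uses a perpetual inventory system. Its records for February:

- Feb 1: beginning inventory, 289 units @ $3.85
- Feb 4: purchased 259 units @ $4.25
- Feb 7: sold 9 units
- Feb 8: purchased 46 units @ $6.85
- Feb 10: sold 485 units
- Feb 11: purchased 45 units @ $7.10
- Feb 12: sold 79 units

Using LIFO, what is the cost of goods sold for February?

Feb 7, 9 sold [LIFO — newest first]: 9 @ $4.25 = $38.25
Feb 10, 485 sold [LIFO — newest first]: 46 @ $6.85 + 250 @ $4.25 + 189 @ $3.85 = $2,105.25
Feb 12, 79 sold [LIFO — newest first]: 45 @ $7.10 + 34 @ $3.85 = $450.40
Total COGS = $38.25 + $2,105.25 + $450.40 = $2,593.90
Ending inventory: 66 @ $3.85 = $254.10

COGS = $2,593.90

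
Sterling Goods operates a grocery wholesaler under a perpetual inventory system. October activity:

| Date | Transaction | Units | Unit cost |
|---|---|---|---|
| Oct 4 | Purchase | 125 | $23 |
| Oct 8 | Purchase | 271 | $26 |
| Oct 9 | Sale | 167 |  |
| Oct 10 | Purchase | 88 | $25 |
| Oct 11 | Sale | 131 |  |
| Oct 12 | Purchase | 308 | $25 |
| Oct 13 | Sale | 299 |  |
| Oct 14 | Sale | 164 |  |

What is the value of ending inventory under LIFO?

Oct 9, 167 sold [LIFO — newest first]: 167 @ $26 = $4,342
Oct 11, 131 sold [LIFO — newest first]: 88 @ $25 + 43 @ $26 = $3,318
Oct 13, 299 sold [LIFO — newest first]: 299 @ $25 = $7,475
Oct 14, 164 sold [LIFO — newest first]: 9 @ $25 + 61 @ $26 + 94 @ $23 = $3,973
Total COGS = $4,342 + $3,318 + $7,475 + $3,973 = $19,108
Ending inventory: 31 @ $23 = $713

Ending inventory = $713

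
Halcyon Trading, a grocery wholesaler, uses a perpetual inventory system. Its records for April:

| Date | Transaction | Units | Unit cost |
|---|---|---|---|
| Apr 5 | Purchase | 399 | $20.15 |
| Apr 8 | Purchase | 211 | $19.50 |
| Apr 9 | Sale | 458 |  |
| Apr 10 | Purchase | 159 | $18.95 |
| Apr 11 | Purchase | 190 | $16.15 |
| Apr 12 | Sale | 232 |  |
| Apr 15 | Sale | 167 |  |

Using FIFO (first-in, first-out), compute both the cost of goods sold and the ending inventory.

Apr 9, 458 sold [FIFO — oldest first]: 399 @ $20.15 + 59 @ $19.50 = $9,190.35
Apr 12, 232 sold [FIFO — oldest first]: 152 @ $19.50 + 80 @ $18.95 = $4,480.00
Apr 15, 167 sold [FIFO — oldest first]: 79 @ $18.95 + 88 @ $16.15 = $2,918.25
Total COGS = $9,190.35 + $4,480.00 + $2,918.25 = $16,588.60
Ending inventory: 102 @ $16.15 = $1,647.30
Check: goods available $18,235.90 = COGS $16,588.60 + ending $1,647.30

COGS = $16,588.60; ending inventory = $1,647.30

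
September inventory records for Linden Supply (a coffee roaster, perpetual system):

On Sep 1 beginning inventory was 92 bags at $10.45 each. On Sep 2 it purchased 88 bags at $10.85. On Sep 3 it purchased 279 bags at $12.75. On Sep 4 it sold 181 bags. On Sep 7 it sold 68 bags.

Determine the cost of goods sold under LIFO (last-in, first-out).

COGS = $3,174.75

Sep 4, 181 sold [LIFO — newest first]: 181 @ $12.75 = $2,307.75
Sep 7, 68 sold [LIFO — newest first]: 68 @ $12.75 = $867.00
Total COGS = $2,307.75 + $867.00 = $3,174.75
Ending inventory: 92 @ $10.45 + 88 @ $10.85 + 30 @ $12.75 = $2,298.70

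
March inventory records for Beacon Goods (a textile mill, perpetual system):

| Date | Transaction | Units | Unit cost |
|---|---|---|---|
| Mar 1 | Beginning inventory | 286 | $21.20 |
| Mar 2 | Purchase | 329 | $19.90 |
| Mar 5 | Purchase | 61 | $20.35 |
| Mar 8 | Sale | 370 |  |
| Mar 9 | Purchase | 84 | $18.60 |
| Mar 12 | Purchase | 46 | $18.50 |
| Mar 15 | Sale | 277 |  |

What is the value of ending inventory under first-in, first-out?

Mar 8, 370 sold [FIFO — oldest first]: 286 @ $21.20 + 84 @ $19.90 = $7,734.80
Mar 15, 277 sold [FIFO — oldest first]: 245 @ $19.90 + 32 @ $20.35 = $5,526.70
Total COGS = $7,734.80 + $5,526.70 = $13,261.50
Ending inventory: 29 @ $20.35 + 84 @ $18.60 + 46 @ $18.50 = $3,003.55
Check: goods available $16,265.05 = COGS $13,261.50 + ending $3,003.55

Ending inventory = $3,003.55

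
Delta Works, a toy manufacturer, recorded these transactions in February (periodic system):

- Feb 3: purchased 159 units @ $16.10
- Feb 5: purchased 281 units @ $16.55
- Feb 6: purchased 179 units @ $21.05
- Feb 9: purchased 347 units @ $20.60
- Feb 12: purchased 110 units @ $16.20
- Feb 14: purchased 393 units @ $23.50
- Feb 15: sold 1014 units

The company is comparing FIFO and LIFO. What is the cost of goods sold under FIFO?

FIFO COGS: 159 @ $16.10 + 281 @ $16.55 + 179 @ $21.05 + 347 @ $20.60 + 48 @ $16.20 = $18,904.20
LIFO COGS: 393 @ $23.50 + 110 @ $16.20 + 347 @ $20.60 + 164 @ $21.05 = $21,617.90

COGS = $18,904.20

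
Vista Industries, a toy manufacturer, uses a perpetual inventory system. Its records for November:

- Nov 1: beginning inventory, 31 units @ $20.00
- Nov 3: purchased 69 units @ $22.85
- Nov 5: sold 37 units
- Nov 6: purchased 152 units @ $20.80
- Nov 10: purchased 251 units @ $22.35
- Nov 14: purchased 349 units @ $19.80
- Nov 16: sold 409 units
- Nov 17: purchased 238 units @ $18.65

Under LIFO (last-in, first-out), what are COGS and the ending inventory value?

Nov 5, 37 sold [LIFO — newest first]: 37 @ $22.85 = $845.45
Nov 16, 409 sold [LIFO — newest first]: 349 @ $19.80 + 60 @ $22.35 = $8,251.20
Total COGS = $845.45 + $8,251.20 = $9,096.65
Ending inventory: 31 @ $20.00 + 32 @ $22.85 + 152 @ $20.80 + 191 @ $22.35 + 238 @ $18.65 = $13,220.35

COGS = $9,096.65; ending inventory = $13,220.35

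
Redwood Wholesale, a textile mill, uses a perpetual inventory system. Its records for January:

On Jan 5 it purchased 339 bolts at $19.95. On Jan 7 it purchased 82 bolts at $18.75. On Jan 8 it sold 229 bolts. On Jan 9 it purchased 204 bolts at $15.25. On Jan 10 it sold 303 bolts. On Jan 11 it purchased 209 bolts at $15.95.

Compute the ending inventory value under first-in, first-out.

Jan 8, 229 sold [FIFO — oldest first]: 229 @ $19.95 = $4,568.55
Jan 10, 303 sold [FIFO — oldest first]: 110 @ $19.95 + 82 @ $18.75 + 111 @ $15.25 = $5,424.75
Total COGS = $4,568.55 + $5,424.75 = $9,993.30
Ending inventory: 93 @ $15.25 + 209 @ $15.95 = $4,751.80
Check: goods available $14,745.10 = COGS $9,993.30 + ending $4,751.80

Ending inventory = $4,751.80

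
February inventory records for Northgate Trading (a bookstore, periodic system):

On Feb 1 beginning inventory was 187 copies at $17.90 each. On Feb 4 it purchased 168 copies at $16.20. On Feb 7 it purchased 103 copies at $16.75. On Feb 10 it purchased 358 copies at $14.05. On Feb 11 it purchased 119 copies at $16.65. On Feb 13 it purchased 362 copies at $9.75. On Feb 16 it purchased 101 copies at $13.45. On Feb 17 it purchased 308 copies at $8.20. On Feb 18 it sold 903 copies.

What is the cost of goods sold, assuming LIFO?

COGS = $9,577.55

Feb 18, 903 sold [LIFO — newest first]: 308 @ $8.20 + 101 @ $13.45 + 362 @ $9.75 + 119 @ $16.65 + 13 @ $14.05 = $9,577.55
Ending inventory: 187 @ $17.90 + 168 @ $16.20 + 103 @ $16.75 + 345 @ $14.05 = $12,641.40
Check: goods available $22,218.95 = COGS $9,577.55 + ending $12,641.40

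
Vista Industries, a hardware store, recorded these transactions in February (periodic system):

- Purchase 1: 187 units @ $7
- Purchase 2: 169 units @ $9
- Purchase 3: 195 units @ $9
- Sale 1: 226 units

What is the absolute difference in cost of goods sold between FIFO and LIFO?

$374

FIFO COGS: 187 @ $7 + 39 @ $9 = $1,660
LIFO COGS: 195 @ $9 + 31 @ $9 = $2,034
Difference = |$1,660 − $2,034| = $374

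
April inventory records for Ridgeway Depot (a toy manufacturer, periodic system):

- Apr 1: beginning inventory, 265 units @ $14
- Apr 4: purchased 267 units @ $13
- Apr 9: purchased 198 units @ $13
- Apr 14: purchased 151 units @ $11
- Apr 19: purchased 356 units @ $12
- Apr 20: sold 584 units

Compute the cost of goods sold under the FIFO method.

Apr 20, 584 sold [FIFO — oldest first]: 265 @ $14 + 267 @ $13 + 52 @ $13 = $7,857
Ending inventory: 146 @ $13 + 151 @ $11 + 356 @ $12 = $7,831
Check: goods available $15,688 = COGS $7,857 + ending $7,831

COGS = $7,857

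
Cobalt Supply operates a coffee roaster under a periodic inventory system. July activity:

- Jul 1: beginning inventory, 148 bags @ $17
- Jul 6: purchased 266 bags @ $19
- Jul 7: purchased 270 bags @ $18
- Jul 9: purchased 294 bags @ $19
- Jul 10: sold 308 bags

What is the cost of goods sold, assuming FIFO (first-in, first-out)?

COGS = $5,556

Jul 10, 308 sold [FIFO — oldest first]: 148 @ $17 + 160 @ $19 = $5,556
Ending inventory: 106 @ $19 + 270 @ $18 + 294 @ $19 = $12,460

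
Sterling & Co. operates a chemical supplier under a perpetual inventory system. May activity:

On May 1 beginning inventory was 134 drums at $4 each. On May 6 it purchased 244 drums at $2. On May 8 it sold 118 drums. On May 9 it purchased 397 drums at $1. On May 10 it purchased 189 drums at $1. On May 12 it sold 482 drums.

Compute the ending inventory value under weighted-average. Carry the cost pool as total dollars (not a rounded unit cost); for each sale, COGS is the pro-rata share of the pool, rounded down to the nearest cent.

Ending inventory = $555.19

After May 1: 134 on hand, pool $536.00 (≈ $4.0000 each)
After May 6: 378 on hand, pool $1,024.00 (≈ $2.7090 each)
May 8, sell 118: 118/378 × $1,024.00 → $319.66
After May 9: 657 on hand, pool $1,101.34 (≈ $1.6763 each)
After May 10: 846 on hand, pool $1,290.34 (≈ $1.5252 each)
May 12, sell 482: 482/846 × $1,290.34 → $735.15
Total COGS = $319.66 + $735.15 = $1,054.81
Ending inventory (cost pool remaining) = $555.19
Check: goods available $1,610.00 = COGS $1,054.81 + ending $555.19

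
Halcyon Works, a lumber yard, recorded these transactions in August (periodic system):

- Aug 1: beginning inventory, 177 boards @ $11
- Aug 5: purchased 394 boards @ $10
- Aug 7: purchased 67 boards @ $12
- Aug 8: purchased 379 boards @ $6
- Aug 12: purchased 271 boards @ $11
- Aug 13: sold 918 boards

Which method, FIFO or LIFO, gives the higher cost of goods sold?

FIFO

FIFO COGS: 177 @ $11 + 394 @ $10 + 67 @ $12 + 280 @ $6 = $8,371
LIFO COGS: 271 @ $11 + 379 @ $6 + 67 @ $12 + 201 @ $10 = $8,069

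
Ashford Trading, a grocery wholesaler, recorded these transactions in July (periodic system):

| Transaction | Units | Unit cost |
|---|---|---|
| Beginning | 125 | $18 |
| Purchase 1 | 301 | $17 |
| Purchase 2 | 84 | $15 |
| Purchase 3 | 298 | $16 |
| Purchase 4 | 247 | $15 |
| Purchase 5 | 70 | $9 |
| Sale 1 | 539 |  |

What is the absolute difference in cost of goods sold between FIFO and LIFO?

$1,204

FIFO COGS: 125 @ $18 + 301 @ $17 + 84 @ $15 + 29 @ $16 = $9,091
LIFO COGS: 70 @ $9 + 247 @ $15 + 222 @ $16 = $7,887
Difference = |$9,091 − $7,887| = $1,204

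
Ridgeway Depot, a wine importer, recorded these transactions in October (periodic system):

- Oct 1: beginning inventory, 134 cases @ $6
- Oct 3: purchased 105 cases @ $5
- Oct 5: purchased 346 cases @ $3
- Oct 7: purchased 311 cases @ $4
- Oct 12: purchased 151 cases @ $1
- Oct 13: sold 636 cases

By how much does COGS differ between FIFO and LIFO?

$654

FIFO COGS: 134 @ $6 + 105 @ $5 + 346 @ $3 + 51 @ $4 = $2,571
LIFO COGS: 151 @ $1 + 311 @ $4 + 174 @ $3 = $1,917
Difference = |$2,571 − $1,917| = $654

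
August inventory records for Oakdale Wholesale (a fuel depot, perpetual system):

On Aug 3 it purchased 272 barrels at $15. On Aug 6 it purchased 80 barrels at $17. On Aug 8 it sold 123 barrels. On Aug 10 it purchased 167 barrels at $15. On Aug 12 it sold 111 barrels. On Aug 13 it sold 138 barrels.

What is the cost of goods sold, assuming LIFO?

COGS = $5,740

Aug 8, 123 sold [LIFO — newest first]: 80 @ $17 + 43 @ $15 = $2,005
Aug 12, 111 sold [LIFO — newest first]: 111 @ $15 = $1,665
Aug 13, 138 sold [LIFO — newest first]: 56 @ $15 + 82 @ $15 = $2,070
Total COGS = $2,005 + $1,665 + $2,070 = $5,740
Ending inventory: 147 @ $15 = $2,205
Check: goods available $7,945 = COGS $5,740 + ending $2,205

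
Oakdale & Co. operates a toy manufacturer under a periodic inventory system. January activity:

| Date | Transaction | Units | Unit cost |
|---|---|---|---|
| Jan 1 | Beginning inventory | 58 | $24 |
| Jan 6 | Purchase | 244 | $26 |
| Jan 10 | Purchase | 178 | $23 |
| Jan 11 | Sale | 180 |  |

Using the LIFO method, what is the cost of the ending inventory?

Jan 11, 180 sold [LIFO — newest first]: 178 @ $23 + 2 @ $26 = $4,146
Ending inventory: 58 @ $24 + 242 @ $26 = $7,684

Ending inventory = $7,684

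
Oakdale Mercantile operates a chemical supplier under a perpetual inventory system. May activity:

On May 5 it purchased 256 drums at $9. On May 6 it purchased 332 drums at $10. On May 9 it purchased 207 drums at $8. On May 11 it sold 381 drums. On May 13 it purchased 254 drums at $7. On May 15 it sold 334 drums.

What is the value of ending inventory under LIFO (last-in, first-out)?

May 11, 381 sold [LIFO — newest first]: 207 @ $8 + 174 @ $10 = $3,396
May 15, 334 sold [LIFO — newest first]: 254 @ $7 + 80 @ $10 = $2,578
Total COGS = $3,396 + $2,578 = $5,974
Ending inventory: 256 @ $9 + 78 @ $10 = $3,084
Check: goods available $9,058 = COGS $5,974 + ending $3,084

Ending inventory = $3,084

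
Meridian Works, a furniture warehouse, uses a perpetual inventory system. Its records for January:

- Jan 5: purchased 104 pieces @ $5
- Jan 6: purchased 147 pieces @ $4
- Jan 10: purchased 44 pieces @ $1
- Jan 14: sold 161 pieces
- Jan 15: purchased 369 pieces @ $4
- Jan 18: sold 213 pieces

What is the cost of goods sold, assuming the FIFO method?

Jan 14, 161 sold [FIFO — oldest first]: 104 @ $5 + 57 @ $4 = $748
Jan 18, 213 sold [FIFO — oldest first]: 90 @ $4 + 44 @ $1 + 79 @ $4 = $720
Total COGS = $748 + $720 = $1,468
Ending inventory: 290 @ $4 = $1,160

COGS = $1,468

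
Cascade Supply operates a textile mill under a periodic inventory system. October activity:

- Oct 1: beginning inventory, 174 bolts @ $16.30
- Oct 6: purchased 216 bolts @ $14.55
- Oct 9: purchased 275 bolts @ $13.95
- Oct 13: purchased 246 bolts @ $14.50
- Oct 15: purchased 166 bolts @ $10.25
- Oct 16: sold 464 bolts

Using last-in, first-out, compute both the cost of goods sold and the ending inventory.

Oct 16, 464 sold [LIFO — newest first]: 166 @ $10.25 + 246 @ $14.50 + 52 @ $13.95 = $5,993.90
Ending inventory: 174 @ $16.30 + 216 @ $14.55 + 223 @ $13.95 = $9,089.85

COGS = $5,993.90; ending inventory = $9,089.85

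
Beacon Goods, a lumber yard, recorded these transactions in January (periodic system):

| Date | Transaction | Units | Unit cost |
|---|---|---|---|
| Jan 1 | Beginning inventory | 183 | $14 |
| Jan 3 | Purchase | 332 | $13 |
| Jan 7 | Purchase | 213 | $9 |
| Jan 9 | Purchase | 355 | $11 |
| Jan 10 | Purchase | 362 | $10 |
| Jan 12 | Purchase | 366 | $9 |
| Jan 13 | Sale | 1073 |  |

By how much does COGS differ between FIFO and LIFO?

$1,881

FIFO COGS: 183 @ $14 + 332 @ $13 + 213 @ $9 + 345 @ $11 = $12,590
LIFO COGS: 366 @ $9 + 362 @ $10 + 345 @ $11 = $10,709
Difference = |$12,590 − $10,709| = $1,881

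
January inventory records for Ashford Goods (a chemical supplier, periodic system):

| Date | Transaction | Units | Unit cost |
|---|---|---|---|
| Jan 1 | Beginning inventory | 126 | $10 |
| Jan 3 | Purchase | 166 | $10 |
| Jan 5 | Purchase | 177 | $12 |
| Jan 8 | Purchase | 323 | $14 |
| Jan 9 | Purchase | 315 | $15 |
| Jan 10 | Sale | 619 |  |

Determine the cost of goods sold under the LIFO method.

Jan 10, 619 sold [LIFO — newest first]: 315 @ $15 + 304 @ $14 = $8,981
Ending inventory: 126 @ $10 + 166 @ $10 + 177 @ $12 + 19 @ $14 = $5,310
Check: goods available $14,291 = COGS $8,981 + ending $5,310

COGS = $8,981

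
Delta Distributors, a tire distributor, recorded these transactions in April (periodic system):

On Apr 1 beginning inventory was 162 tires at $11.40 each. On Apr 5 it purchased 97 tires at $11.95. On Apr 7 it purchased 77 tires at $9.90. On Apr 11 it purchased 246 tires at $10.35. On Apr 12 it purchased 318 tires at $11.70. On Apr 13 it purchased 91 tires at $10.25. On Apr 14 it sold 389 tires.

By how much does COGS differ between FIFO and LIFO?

$102.55

FIFO COGS: 162 @ $11.40 + 97 @ $11.95 + 77 @ $9.90 + 53 @ $10.35 = $4,316.80
LIFO COGS: 91 @ $10.25 + 298 @ $11.70 = $4,419.35
Difference = |$4,316.80 − $4,419.35| = $102.55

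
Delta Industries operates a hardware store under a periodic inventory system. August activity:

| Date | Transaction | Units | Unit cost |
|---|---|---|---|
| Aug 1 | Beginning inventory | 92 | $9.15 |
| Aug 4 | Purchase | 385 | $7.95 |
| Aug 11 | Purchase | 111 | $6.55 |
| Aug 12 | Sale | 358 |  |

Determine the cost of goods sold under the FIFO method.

Aug 12, 358 sold [FIFO — oldest first]: 92 @ $9.15 + 266 @ $7.95 = $2,956.50
Ending inventory: 119 @ $7.95 + 111 @ $6.55 = $1,673.10

COGS = $2,956.50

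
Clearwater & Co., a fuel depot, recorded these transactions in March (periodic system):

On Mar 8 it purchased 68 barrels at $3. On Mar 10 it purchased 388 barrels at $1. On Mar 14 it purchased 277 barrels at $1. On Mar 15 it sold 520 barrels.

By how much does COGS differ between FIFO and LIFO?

$136

FIFO COGS: 68 @ $3 + 388 @ $1 + 64 @ $1 = $656
LIFO COGS: 277 @ $1 + 243 @ $1 = $520
Difference = |$656 − $520| = $136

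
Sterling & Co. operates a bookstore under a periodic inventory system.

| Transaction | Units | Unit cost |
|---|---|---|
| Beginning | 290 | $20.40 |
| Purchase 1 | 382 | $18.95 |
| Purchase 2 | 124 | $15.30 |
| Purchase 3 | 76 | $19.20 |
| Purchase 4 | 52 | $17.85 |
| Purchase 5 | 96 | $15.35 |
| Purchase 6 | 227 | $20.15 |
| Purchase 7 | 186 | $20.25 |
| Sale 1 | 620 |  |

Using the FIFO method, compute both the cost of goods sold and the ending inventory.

COGS = $12,169.50; ending inventory = $15,084.15

Sale 1 (620) [FIFO — oldest first]: 290 @ $20.40 + 330 @ $18.95 = $12,169.50
Ending inventory: 52 @ $18.95 + 124 @ $15.30 + 76 @ $19.20 + 52 @ $17.85 + 96 @ $15.35 + 227 @ $20.15 + 186 @ $20.25 = $15,084.15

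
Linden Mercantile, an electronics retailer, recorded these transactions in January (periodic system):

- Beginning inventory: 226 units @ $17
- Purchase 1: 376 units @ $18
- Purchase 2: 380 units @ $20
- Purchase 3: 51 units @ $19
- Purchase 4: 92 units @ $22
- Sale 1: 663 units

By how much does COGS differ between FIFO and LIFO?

FIFO COGS: 226 @ $17 + 376 @ $18 + 61 @ $20 = $11,830
LIFO COGS: 92 @ $22 + 51 @ $19 + 380 @ $20 + 140 @ $18 = $13,113
Difference = |$11,830 − $13,113| = $1,283

$1,283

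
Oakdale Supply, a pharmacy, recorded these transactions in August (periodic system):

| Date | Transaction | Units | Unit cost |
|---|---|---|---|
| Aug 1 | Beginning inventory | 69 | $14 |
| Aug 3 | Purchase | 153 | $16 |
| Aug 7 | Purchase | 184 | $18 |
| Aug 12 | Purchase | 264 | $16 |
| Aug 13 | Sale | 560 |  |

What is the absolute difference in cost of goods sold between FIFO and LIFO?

FIFO COGS: 69 @ $14 + 153 @ $16 + 184 @ $18 + 154 @ $16 = $9,190
LIFO COGS: 264 @ $16 + 184 @ $18 + 112 @ $16 = $9,328
Difference = |$9,190 − $9,328| = $138

$138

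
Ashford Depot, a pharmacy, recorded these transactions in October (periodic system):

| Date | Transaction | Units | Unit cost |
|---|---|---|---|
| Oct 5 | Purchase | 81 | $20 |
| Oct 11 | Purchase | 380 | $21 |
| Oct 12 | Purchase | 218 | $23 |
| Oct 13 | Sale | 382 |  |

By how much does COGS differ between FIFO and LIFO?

FIFO COGS: 81 @ $20 + 301 @ $21 = $7,941
LIFO COGS: 218 @ $23 + 164 @ $21 = $8,458
Difference = |$7,941 − $8,458| = $517

$517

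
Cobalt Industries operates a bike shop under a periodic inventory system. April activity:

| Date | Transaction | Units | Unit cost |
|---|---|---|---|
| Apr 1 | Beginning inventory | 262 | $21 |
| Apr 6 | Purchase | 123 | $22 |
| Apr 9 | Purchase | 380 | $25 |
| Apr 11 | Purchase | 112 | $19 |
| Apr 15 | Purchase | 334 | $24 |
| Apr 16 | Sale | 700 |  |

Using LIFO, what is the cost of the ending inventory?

Apr 16, 700 sold [LIFO — newest first]: 334 @ $24 + 112 @ $19 + 254 @ $25 = $16,494
Ending inventory: 262 @ $21 + 123 @ $22 + 126 @ $25 = $11,358
Check: goods available $27,852 = COGS $16,494 + ending $11,358

Ending inventory = $11,358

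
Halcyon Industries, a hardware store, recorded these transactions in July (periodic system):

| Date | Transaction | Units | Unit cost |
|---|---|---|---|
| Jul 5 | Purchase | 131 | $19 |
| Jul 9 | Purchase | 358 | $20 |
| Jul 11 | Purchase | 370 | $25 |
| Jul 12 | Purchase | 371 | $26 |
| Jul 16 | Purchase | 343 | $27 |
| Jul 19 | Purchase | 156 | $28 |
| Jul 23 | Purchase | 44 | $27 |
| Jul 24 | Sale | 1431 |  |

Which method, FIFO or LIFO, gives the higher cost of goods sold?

LIFO

FIFO COGS: 131 @ $19 + 358 @ $20 + 370 @ $25 + 371 @ $26 + 201 @ $27 = $33,972
LIFO COGS: 44 @ $27 + 156 @ $28 + 343 @ $27 + 371 @ $26 + 370 @ $25 + 147 @ $20 = $36,653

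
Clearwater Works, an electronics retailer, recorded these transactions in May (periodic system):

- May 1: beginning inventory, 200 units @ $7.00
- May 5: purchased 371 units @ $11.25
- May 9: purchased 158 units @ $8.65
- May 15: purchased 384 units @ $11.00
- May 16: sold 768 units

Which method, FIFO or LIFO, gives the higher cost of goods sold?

FIFO COGS: 200 @ $7.00 + 371 @ $11.25 + 158 @ $8.65 + 39 @ $11.00 = $7,369.45
LIFO COGS: 384 @ $11.00 + 158 @ $8.65 + 226 @ $11.25 = $8,133.20

LIFO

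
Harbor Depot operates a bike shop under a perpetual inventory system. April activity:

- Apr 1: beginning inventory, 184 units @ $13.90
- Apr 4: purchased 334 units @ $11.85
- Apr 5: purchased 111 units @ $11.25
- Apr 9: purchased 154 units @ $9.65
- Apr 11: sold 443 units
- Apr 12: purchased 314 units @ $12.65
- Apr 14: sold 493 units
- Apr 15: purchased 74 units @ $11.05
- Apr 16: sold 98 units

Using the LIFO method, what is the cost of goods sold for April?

COGS = $12,135.85

Apr 11, 443 sold [LIFO — newest first]: 154 @ $9.65 + 111 @ $11.25 + 178 @ $11.85 = $4,844.15
Apr 14, 493 sold [LIFO — newest first]: 314 @ $12.65 + 156 @ $11.85 + 23 @ $13.90 = $6,140.40
Apr 16, 98 sold [LIFO — newest first]: 74 @ $11.05 + 24 @ $13.90 = $1,151.30
Total COGS = $4,844.15 + $6,140.40 + $1,151.30 = $12,135.85
Ending inventory: 137 @ $13.90 = $1,904.30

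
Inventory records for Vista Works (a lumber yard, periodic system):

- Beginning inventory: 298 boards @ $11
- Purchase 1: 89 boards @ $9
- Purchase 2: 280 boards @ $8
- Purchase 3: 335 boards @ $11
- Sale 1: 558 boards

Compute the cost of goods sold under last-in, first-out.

Sale 1 (558) [LIFO — newest first]: 335 @ $11 + 223 @ $8 = $5,469
Ending inventory: 298 @ $11 + 89 @ $9 + 57 @ $8 = $4,535
Check: goods available $10,004 = COGS $5,469 + ending $4,535

COGS = $5,469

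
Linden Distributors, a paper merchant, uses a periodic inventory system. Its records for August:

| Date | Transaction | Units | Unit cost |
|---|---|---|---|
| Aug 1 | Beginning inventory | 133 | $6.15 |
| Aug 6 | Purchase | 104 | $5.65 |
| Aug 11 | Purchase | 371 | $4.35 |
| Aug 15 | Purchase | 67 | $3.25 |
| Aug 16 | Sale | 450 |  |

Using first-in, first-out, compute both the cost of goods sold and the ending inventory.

Aug 16, 450 sold [FIFO — oldest first]: 133 @ $6.15 + 104 @ $5.65 + 213 @ $4.35 = $2,332.10
Ending inventory: 158 @ $4.35 + 67 @ $3.25 = $905.05
Check: goods available $3,237.15 = COGS $2,332.10 + ending $905.05

COGS = $2,332.10; ending inventory = $905.05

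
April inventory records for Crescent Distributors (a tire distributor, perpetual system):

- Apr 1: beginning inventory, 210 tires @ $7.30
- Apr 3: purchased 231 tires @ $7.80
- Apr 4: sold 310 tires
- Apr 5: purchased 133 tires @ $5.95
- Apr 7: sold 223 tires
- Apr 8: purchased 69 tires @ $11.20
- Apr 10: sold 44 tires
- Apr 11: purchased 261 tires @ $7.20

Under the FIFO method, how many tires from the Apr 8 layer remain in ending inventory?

66

Apr 4, 310 sold [FIFO — oldest first]: 210 @ $7.30 + 100 @ $7.80 = $2,313.00
Apr 7, 223 sold [FIFO — oldest first]: 131 @ $7.80 + 92 @ $5.95 = $1,569.20
Apr 10, 44 sold [FIFO — oldest first]: 41 @ $5.95 + 3 @ $11.20 = $277.55
Total COGS = $2,313.00 + $1,569.20 + $277.55 = $4,159.75
Ending inventory: 66 @ $11.20 + 261 @ $7.20 = $2,618.40
Check: goods available $6,778.15 = COGS $4,159.75 + ending $2,618.40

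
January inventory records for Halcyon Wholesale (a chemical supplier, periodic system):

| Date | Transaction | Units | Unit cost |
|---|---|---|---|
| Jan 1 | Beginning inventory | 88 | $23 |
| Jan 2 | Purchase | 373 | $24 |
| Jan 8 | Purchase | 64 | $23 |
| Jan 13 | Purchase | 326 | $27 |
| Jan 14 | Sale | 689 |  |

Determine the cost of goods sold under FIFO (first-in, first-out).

Jan 14, 689 sold [FIFO — oldest first]: 88 @ $23 + 373 @ $24 + 64 @ $23 + 164 @ $27 = $16,876
Ending inventory: 162 @ $27 = $4,374
Check: goods available $21,250 = COGS $16,876 + ending $4,374

COGS = $16,876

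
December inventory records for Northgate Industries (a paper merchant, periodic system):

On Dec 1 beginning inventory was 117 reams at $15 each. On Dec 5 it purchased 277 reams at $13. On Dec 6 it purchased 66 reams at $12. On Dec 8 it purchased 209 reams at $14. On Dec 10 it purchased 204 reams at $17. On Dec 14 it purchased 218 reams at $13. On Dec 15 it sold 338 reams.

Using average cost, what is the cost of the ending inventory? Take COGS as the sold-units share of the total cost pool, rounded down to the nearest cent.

Dec 15, sell 338: 338/1091 × $15,376.00 → $4,763.60
Ending inventory (cost pool remaining) = $10,612.40
Check: goods available $15,376.00 = COGS $4,763.60 + ending $10,612.40

Ending inventory = $10,612.40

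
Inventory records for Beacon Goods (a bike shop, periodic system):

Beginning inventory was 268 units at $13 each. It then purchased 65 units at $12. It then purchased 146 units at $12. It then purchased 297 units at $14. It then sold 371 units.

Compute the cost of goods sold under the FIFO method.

COGS = $4,720

Sale 1 (371) [FIFO — oldest first]: 268 @ $13 + 65 @ $12 + 38 @ $12 = $4,720
Ending inventory: 108 @ $12 + 297 @ $14 = $5,454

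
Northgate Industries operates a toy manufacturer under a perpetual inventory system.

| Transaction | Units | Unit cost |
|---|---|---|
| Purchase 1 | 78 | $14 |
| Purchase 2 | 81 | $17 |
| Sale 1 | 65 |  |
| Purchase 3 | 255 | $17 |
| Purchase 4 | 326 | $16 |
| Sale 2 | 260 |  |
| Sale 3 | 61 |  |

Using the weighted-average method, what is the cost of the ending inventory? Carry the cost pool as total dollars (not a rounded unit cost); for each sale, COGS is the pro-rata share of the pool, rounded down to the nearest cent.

Ending inventory = $5,774.50

After Purchase 1: 78 on hand, pool $1,092.00 (≈ $14.0000 each)
After Purchase 2: 159 on hand, pool $2,469.00 (≈ $15.5283 each)
Sale 1, sell 65: 65/159 × $2,469.00 → $1,009.33
After Purchase 3: 349 on hand, pool $5,794.67 (≈ $16.6036 each)
After Purchase 4: 675 on hand, pool $11,010.67 (≈ $16.3121 each)
Sale 2, sell 260: 260/675 × $11,010.67 → $4,241.14
Sale 3, sell 61: 61/415 × $6,769.53 → $995.03
Total COGS = $1,009.33 + $4,241.14 + $995.03 = $6,245.50
Ending inventory (cost pool remaining) = $5,774.50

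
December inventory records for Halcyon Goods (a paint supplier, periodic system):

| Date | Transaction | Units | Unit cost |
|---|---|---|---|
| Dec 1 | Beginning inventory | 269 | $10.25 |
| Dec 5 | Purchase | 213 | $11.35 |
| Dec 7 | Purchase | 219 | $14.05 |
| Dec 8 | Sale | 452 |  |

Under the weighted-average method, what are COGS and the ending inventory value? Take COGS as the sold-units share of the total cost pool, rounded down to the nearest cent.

COGS = $5,320.67; ending inventory = $2,931.08

Dec 8, sell 452: 452/701 × $8,251.75 → $5,320.67
Ending inventory (cost pool remaining) = $2,931.08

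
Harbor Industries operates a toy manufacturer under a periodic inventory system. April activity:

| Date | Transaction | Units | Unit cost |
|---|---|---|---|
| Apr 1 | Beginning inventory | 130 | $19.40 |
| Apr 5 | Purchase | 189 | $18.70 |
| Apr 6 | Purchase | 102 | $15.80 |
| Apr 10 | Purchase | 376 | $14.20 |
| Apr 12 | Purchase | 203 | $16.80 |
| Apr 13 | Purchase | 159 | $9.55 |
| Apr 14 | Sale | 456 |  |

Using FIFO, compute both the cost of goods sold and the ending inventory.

Apr 14, 456 sold [FIFO — oldest first]: 130 @ $19.40 + 189 @ $18.70 + 102 @ $15.80 + 35 @ $14.20 = $8,164.90
Ending inventory: 341 @ $14.20 + 203 @ $16.80 + 159 @ $9.55 = $9,771.05
Check: goods available $17,935.95 = COGS $8,164.90 + ending $9,771.05

COGS = $8,164.90; ending inventory = $9,771.05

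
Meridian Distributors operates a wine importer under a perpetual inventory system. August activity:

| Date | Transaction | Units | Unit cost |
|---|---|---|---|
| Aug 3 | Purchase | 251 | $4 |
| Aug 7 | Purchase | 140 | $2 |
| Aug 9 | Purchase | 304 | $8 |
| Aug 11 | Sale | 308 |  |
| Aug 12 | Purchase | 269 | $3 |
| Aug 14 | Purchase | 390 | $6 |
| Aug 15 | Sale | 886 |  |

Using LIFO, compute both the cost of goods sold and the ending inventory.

COGS = $6,223; ending inventory = $640

Aug 11, 308 sold [LIFO — newest first]: 304 @ $8 + 4 @ $2 = $2,440
Aug 15, 886 sold [LIFO — newest first]: 390 @ $6 + 269 @ $3 + 136 @ $2 + 91 @ $4 = $3,783
Total COGS = $2,440 + $3,783 = $6,223
Ending inventory: 160 @ $4 = $640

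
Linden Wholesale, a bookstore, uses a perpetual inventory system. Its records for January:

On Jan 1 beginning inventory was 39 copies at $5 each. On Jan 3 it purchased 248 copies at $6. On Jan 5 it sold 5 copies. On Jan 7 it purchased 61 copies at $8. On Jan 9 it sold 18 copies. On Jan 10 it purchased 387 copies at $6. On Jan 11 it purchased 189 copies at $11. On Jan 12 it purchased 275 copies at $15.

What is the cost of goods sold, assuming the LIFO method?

COGS = $174

Jan 5, 5 sold [LIFO — newest first]: 5 @ $6 = $30
Jan 9, 18 sold [LIFO — newest first]: 18 @ $8 = $144
Total COGS = $30 + $144 = $174
Ending inventory: 39 @ $5 + 243 @ $6 + 43 @ $8 + 387 @ $6 + 189 @ $11 + 275 @ $15 = $10,523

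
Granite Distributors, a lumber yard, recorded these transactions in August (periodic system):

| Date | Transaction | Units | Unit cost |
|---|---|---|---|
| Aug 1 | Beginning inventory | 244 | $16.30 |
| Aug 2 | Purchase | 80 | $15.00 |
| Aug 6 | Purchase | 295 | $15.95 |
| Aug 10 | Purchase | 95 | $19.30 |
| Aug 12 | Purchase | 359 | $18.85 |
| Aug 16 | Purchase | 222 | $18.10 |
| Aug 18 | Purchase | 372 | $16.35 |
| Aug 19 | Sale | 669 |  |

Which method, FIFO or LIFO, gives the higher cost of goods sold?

LIFO

FIFO COGS: 244 @ $16.30 + 80 @ $15.00 + 295 @ $15.95 + 50 @ $19.30 = $10,847.45
LIFO COGS: 372 @ $16.35 + 222 @ $18.10 + 75 @ $18.85 = $11,514.15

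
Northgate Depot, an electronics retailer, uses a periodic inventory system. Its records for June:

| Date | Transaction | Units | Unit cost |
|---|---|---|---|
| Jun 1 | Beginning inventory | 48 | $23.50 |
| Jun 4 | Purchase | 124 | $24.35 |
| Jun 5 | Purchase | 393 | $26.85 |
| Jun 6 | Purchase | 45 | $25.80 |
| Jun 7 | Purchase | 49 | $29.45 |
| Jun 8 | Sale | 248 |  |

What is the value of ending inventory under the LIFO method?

Ending inventory = $10,564.55

Jun 8, 248 sold [LIFO — newest first]: 49 @ $29.45 + 45 @ $25.80 + 154 @ $26.85 = $6,738.95
Ending inventory: 48 @ $23.50 + 124 @ $24.35 + 239 @ $26.85 = $10,564.55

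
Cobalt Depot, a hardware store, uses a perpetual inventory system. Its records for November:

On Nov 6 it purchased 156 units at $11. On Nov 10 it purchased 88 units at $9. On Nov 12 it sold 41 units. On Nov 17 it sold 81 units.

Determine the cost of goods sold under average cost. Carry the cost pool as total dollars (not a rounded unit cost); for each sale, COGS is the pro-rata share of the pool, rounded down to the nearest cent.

COGS = $1,253.99

After Nov 6: 156 on hand, pool $1,716.00 (≈ $11.0000 each)
After Nov 10: 244 on hand, pool $2,508.00 (≈ $10.2787 each)
Nov 12, sell 41: 41/244 × $2,508.00 → $421.42
Nov 17, sell 81: 81/203 × $2,086.58 → $832.57
Total COGS = $421.42 + $832.57 = $1,253.99
Ending inventory (cost pool remaining) = $1,254.01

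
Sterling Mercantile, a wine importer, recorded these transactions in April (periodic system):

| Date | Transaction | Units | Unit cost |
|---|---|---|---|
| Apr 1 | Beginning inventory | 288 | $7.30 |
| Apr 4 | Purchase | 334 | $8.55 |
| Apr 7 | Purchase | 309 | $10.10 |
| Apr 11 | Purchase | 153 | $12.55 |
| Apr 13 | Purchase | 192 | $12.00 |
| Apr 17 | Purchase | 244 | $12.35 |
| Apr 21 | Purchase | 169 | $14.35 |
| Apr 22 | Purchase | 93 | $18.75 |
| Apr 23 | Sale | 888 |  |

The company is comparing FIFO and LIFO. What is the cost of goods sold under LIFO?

COGS = $11,780.15

FIFO COGS: 288 @ $7.30 + 334 @ $8.55 + 266 @ $10.10 = $7,644.70
LIFO COGS: 93 @ $18.75 + 169 @ $14.35 + 244 @ $12.35 + 192 @ $12.00 + 153 @ $12.55 + 37 @ $10.10 = $11,780.15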